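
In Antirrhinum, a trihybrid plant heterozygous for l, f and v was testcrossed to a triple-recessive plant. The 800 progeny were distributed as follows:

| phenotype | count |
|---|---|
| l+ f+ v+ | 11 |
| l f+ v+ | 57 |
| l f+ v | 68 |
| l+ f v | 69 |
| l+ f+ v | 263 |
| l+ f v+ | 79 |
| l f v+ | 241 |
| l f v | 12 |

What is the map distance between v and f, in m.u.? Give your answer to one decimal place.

18.6 m.u.

The two most frequent reciprocal classes, l+ f+ v and l f v+, are the parental types, so the F1 was l+ f+ v / l f v+.
The two rarest classes, l+ f+ v+ and l f v, are the double crossovers. Comparing them with the parentals, only the v allele has switched, so v is the middle locus and the order is f – v – l.
Crossovers in the f–v interval produce the single-crossover classes l+ f v and l f+ v+ (69 + 57 = 126) plus the double crossovers (23).
RF(f–v) = (126 + 23) / 800 = 149/800 = 0.1862 → 18.6 m.u.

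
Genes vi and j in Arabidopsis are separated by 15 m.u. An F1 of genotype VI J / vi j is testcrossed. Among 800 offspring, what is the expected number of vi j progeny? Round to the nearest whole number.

A map distance of 15 m.u. corresponds to a recombination frequency of 0.150.
The F1 is VI J / vi j, so vi j is a parental gamete class with expected frequency (1 − r)/2 = 0.850/2 = 0.4250.
Expected number = 0.4250 × 800 = 340.00 ≈ 340.

340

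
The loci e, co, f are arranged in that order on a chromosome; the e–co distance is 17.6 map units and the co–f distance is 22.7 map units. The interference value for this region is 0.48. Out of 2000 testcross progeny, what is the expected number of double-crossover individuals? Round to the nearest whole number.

42

Map distances give recombination frequencies of 0.176 and 0.227 for the two intervals.
With interference 0.48 (so coincidence = 0.52), expected double-crossover frequency = 0.176 × 0.227 × 0.52 = 0.02078.
Expected number = 0.02078 × 2000 = 41.55 ≈ 42.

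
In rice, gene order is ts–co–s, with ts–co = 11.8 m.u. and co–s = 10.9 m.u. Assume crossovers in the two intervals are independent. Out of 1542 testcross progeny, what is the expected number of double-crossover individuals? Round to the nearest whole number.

Map distances give recombination frequencies of 0.118 and 0.109 for the two intervals.
With no interference, expected double-crossover frequency = 0.118 × 0.109 = 0.01286.
Expected number = 0.01286 × 1542 = 19.83 ≈ 20.

20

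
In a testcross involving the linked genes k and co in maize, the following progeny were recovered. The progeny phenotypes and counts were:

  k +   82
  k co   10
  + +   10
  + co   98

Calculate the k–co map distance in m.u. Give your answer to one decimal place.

10.0 m.u.

The two most frequent classes, + co (98) and k + (82), are the parental types, so the F1 was + co / k +.
The recombinant classes are + + and k co: 10 + 10 = 20.
Recombination frequency = 20/200 = 0.1000 ≈ 10.0%, i.e. 10.0 m.u.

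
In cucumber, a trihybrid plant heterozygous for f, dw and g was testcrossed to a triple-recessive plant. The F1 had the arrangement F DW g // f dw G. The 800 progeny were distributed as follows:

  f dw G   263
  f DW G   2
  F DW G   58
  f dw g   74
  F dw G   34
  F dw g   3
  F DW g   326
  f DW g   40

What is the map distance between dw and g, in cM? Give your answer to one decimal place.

17.1 cM

The two rarest classes, F dw g and f DW G, are the double crossovers. Comparing them with the parentals, only the dw allele has switched, so dw is the middle locus and the order is g – dw – f.
Crossovers in the g–dw interval produce the single-crossover classes F DW G and f dw g (58 + 74 = 132) plus the double crossovers (5).
RF(g–dw) = (132 + 5) / 800 = 137/800 = 0.1713 → 17.1 cM.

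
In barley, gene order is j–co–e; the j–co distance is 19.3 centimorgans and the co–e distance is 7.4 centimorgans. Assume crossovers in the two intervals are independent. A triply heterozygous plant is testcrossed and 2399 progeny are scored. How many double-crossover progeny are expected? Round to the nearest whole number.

Map distances give recombination frequencies of 0.193 and 0.074 for the two intervals.
With no interference, expected double-crossover frequency = 0.193 × 0.074 = 0.01428.
Expected number = 0.01428 × 2399 = 34.26 ≈ 34.

34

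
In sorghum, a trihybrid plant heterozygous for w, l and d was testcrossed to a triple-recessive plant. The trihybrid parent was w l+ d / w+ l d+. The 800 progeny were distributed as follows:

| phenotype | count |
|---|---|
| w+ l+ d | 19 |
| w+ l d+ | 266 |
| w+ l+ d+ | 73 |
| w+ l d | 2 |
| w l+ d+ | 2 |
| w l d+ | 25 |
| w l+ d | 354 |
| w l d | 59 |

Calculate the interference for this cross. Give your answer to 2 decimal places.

0.51

The two rarest classes, w l+ d+ and w+ l d, are the double crossovers. Comparing them with the parentals, only the d allele has switched, so d is the middle locus and the order is l – d – w.
l–d: (132 + 4)/800 = 0.1700; d–w: (44 + 4)/800 = 0.0600.
Expected DCO frequency = 0.1700 × 0.0600 ≈ 0.01020; observed = 4/800 ≈ 0.00500.
Coefficient of coincidence = 0.00500/0.01020 ≈ 0.49; interference = 1 − 0.49 = 0.51.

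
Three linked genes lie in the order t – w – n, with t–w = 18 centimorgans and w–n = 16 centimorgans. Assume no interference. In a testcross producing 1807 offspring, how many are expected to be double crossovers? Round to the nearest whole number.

Map distances give recombination frequencies of 0.180 and 0.160 for the two intervals.
With no interference, expected double-crossover frequency = 0.180 × 0.160 = 0.02880.
Expected number = 0.02880 × 1807 = 52.04 ≈ 52.

52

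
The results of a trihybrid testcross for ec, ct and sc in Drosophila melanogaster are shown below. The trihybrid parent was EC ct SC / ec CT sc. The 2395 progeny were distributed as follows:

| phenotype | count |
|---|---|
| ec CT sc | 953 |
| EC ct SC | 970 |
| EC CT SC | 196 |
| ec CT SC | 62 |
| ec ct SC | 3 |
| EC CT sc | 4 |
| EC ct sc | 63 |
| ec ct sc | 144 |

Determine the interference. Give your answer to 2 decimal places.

0.63

The two rarest classes, ec ct SC and EC CT sc, are the double crossovers. Comparing them with the parentals, only the ec allele has switched, so ec is the middle locus and the order is ct – ec – sc.
ct–ec: (340 + 7)/2395 = 0.1449; ec–sc: (125 + 7)/2395 = 0.0551.
Expected DCO frequency = 0.1449 × 0.0551 ≈ 0.00798; observed = 7/2395 ≈ 0.00292.
Coefficient of coincidence = 0.00292/0.00798 ≈ 0.37; interference = 1 − 0.37 = 0.63.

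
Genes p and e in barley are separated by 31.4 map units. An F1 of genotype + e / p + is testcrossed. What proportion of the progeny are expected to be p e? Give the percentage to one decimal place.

15.7%

A map distance of 31.4 map units corresponds to a recombination frequency of 0.314.
The F1 is + e / p +, so p e is a recombinant gamete class with expected frequency r/2 = 0.314/2 = 0.1570.
That is 0.1570 = 15.7% of the progeny.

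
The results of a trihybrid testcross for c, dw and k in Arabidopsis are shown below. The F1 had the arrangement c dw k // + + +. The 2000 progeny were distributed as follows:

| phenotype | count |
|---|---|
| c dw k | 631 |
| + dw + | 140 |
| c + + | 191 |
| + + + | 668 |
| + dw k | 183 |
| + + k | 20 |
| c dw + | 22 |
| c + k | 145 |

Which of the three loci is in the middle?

The two rarest classes, c dw + and + + k, are the double crossovers. Comparing them with the parentals, only the k allele has switched, so k is the middle locus and the order is dw – k – c.

k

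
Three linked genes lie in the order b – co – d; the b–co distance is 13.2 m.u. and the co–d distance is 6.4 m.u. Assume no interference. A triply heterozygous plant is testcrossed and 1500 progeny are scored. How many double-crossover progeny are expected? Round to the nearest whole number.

13

Map distances give recombination frequencies of 0.132 and 0.064 for the two intervals.
With no interference, expected double-crossover frequency = 0.132 × 0.064 = 0.00845.
Expected number = 0.00845 × 1500 = 12.67 ≈ 13.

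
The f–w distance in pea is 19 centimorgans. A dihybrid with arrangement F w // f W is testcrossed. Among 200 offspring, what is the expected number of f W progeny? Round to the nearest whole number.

81

A map distance of 19 centimorgans corresponds to a recombination frequency of 0.190.
The F1 is F w / f W, so f W is a parental gamete class with expected frequency (1 − r)/2 = 0.810/2 = 0.4050.
Expected number = 0.4050 × 200 = 81.00 ≈ 81.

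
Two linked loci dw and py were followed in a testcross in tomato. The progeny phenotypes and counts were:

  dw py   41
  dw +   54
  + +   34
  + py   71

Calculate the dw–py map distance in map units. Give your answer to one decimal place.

37.5 map units

The two most frequent classes, + py (71) and dw + (54), are the parental types, so the F1 was + py / dw +.
The recombinant classes are + + and dw py: 34 + 41 = 75.
Recombination frequency = 75/200 = 0.3750 ≈ 37.5%, i.e. 37.5 map units.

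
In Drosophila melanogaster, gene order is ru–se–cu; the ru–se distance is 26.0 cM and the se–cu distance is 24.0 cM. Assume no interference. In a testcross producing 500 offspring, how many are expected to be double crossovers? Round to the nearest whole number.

Map distances give recombination frequencies of 0.260 and 0.240 for the two intervals.
With no interference, expected double-crossover frequency = 0.260 × 0.240 = 0.06240.
Expected number = 0.06240 × 500 = 31.20 ≈ 31.

31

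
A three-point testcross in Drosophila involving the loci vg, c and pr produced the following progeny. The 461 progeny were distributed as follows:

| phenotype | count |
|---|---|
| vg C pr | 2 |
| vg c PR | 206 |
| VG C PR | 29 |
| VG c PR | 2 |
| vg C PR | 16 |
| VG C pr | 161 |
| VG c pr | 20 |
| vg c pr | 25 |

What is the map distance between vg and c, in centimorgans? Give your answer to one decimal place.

The two most frequent reciprocal classes, VG C pr and vg c PR, are the parental types, so the F1 was VG C pr / vg c PR.
The two rarest classes, vg C pr and VG c PR, are the double crossovers. Comparing them with the parentals, only the vg allele has switched, so vg is the middle locus and the order is c – vg – pr.
Crossovers in the c–vg interval produce the single-crossover classes VG c pr and vg C PR (20 + 16 = 36) plus the double crossovers (4).
RF(c–vg) = (36 + 4) / 461 = 40/461 = 0.0868 → 8.7 centimorgans.

8.7 centimorgans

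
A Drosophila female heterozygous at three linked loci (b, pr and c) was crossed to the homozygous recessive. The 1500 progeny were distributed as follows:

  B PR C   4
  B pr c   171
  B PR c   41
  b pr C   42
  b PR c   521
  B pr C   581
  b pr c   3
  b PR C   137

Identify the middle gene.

pr

The two most frequent reciprocal classes, b PR c and B pr C, are the parental types, so the F1 was b PR c / B pr C.
The two rarest classes, b pr c and B PR C, are the double crossovers. Comparing them with the parentals, only the pr allele has switched, so pr is the middle locus and the order is b – pr – c.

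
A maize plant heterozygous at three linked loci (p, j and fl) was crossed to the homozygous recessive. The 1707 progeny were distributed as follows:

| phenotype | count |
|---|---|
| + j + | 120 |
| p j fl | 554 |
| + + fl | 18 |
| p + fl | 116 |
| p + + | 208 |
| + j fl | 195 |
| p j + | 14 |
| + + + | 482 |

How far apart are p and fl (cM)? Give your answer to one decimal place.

25.5 cM

The two most frequent reciprocal classes, p j fl and + + +, are the parental types, so the F1 was p j fl / + + +.
The two rarest classes, p j + and + + fl, are the double crossovers. Comparing them with the parentals, only the fl allele has switched, so fl is the middle locus and the order is j – fl – p.
Crossovers in the fl–p interval produce the single-crossover classes + j fl and p + + (195 + 208 = 403) plus the double crossovers (32).
RF(fl–p) = (403 + 32) / 1707 = 435/1707 = 0.2548 → 25.5 cM.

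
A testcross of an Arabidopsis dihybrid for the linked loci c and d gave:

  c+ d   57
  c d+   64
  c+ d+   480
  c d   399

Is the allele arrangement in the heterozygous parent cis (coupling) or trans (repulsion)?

cis

The two most frequent classes are c+ d+ (480) and c d (399); these are the parental (non-recombinant) types.
So the F1 carried c+ d+ on one chromosome and c d on the other — the recessive alleles are on the same chromosome (cis / coupling).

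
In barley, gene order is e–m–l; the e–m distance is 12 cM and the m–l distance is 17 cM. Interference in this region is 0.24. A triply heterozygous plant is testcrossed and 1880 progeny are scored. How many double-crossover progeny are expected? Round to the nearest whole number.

Map distances give recombination frequencies of 0.120 and 0.170 for the two intervals.
With interference 0.24 (so coincidence = 0.76), expected double-crossover frequency = 0.120 × 0.170 × 0.76 = 0.01550.
Expected number = 0.01550 × 1880 = 29.15 ≈ 29.

29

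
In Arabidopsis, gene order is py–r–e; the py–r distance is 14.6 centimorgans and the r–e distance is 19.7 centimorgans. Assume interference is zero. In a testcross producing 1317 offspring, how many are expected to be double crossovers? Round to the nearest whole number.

38

Map distances give recombination frequencies of 0.146 and 0.197 for the two intervals.
With no interference, expected double-crossover frequency = 0.146 × 0.197 = 0.02876.
Expected number = 0.02876 × 1317 = 37.88 ≈ 38.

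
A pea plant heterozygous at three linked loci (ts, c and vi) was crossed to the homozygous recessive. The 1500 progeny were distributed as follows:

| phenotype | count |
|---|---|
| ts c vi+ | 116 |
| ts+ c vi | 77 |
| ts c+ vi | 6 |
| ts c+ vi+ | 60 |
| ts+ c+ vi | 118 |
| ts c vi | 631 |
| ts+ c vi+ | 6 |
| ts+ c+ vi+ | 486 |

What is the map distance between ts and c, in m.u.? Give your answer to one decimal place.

The two most frequent reciprocal classes, ts+ c+ vi+ and ts c vi, are the parental types, so the F1 was ts+ c+ vi+ / ts c vi.
The two rarest classes, ts+ c vi+ and ts c+ vi, are the double crossovers. Comparing them with the parentals, only the c allele has switched, so c is the middle locus and the order is ts – c – vi.
Crossovers in the ts–c interval produce the single-crossover classes ts c+ vi+ and ts+ c vi (60 + 77 = 137) plus the double crossovers (12).
RF(ts–c) = (137 + 12) / 1500 = 149/1500 = 0.0993 → 9.9 m.u.

9.9 m.u.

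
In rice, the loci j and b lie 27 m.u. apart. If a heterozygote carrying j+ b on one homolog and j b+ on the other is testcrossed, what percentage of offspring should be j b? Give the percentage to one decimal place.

A map distance of 27 m.u. corresponds to a recombination frequency of 0.270.
The F1 is j+ b / j b+, so j b is a recombinant gamete class with expected frequency r/2 = 0.270/2 = 0.1350.
That is 0.1350 = 13.5% of the progeny.

13.5%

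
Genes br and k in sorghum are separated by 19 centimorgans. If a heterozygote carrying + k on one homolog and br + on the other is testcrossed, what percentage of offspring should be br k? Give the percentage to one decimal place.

A map distance of 19 centimorgans corresponds to a recombination frequency of 0.190.
The F1 is + k / br +, so br k is a recombinant gamete class with expected frequency r/2 = 0.190/2 = 0.0950.
That is 0.0950 = 9.5% of the progeny.

9.5%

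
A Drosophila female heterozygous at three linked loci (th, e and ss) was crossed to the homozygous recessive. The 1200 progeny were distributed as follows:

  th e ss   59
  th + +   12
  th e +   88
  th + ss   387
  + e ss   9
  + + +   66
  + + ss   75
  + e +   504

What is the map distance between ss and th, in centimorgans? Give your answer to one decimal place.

The two most frequent reciprocal classes, th + ss and + e +, are the parental types, so the F1 was th + ss / + e +.
The two rarest classes, th + + and + e ss, are the double crossovers. Comparing them with the parentals, only the ss allele has switched, so ss is the middle locus and the order is th – ss – e.
Crossovers in the th–ss interval produce the single-crossover classes + + ss and th e + (75 + 88 = 163) plus the double crossovers (21).
RF(th–ss) = (163 + 21) / 1200 = 184/1200 = 0.1533 → 15.3 centimorgans.

15.3 centimorgans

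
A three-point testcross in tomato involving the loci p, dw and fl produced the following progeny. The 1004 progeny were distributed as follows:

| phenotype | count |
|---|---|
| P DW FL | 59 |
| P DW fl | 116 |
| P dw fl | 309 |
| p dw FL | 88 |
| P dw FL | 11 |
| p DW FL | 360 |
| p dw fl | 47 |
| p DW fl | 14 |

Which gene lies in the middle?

fl

The two most frequent reciprocal classes, p DW FL and P dw fl, are the parental types, so the F1 was p DW FL / P dw fl.
The two rarest classes, p DW fl and P dw FL, are the double crossovers. Comparing them with the parentals, only the fl allele has switched, so fl is the middle locus and the order is p – fl – dw.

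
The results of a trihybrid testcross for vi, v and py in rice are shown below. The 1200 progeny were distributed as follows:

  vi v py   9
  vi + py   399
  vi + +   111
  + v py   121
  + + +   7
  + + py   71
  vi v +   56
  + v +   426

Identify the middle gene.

v

The two most frequent reciprocal classes, + v + and vi + py, are the parental types, so the F1 was + v + / vi + py.
The two rarest classes, + + + and vi v py, are the double crossovers. Comparing them with the parentals, only the v allele has switched, so v is the middle locus and the order is vi – v – py.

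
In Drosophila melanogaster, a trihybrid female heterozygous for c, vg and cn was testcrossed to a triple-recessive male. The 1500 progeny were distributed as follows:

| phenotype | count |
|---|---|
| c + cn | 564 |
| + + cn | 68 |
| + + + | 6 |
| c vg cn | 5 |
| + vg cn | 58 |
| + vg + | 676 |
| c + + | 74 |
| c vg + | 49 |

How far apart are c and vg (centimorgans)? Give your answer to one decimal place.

8.5 centimorgans

The two most frequent reciprocal classes, + vg + and c + cn, are the parental types, so the F1 was + vg + / c + cn.
The two rarest classes, + + + and c vg cn, are the double crossovers. Comparing them with the parentals, only the vg allele has switched, so vg is the middle locus and the order is cn – vg – c.
Crossovers in the vg–c interval produce the single-crossover classes c vg + and + + cn (49 + 68 = 117) plus the double crossovers (11).
RF(vg–c) = (117 + 11) / 1500 = 128/1500 = 0.0853 → 8.5 centimorgans.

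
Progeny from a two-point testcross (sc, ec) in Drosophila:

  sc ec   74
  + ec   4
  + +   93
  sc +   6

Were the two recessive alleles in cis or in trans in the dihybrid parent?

cis

The two most frequent classes are + + (93) and sc ec (74); these are the parental (non-recombinant) types.
So the F1 carried + + on one chromosome and sc ec on the other — the recessive alleles are on the same chromosome (cis / coupling).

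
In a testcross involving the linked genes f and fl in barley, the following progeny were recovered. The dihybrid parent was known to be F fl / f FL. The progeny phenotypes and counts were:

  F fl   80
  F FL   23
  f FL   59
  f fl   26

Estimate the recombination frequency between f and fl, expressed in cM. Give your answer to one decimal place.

The recombinant classes are F FL and f fl: 23 + 26 = 49.
Recombination frequency = 49/188 = 0.2606 ≈ 26.1%, i.e. 26.1 cM.

26.1 cM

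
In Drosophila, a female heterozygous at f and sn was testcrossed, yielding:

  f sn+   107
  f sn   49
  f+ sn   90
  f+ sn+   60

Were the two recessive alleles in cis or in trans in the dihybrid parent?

The two most frequent classes are f+ sn (90) and f sn+ (107); these are the parental (non-recombinant) types.
So the F1 carried f+ sn on one chromosome and f sn+ on the other — the recessive alleles are on opposite chromosomes (trans / repulsion).

trans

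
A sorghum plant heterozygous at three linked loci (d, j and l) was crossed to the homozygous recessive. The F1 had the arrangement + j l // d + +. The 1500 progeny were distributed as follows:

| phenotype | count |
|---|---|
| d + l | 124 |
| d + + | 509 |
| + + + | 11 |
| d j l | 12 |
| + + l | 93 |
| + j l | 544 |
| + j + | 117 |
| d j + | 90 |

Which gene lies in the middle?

d

The two rarest classes, d j l and + + +, are the double crossovers. Comparing them with the parentals, only the d allele has switched, so d is the middle locus and the order is l – d – j.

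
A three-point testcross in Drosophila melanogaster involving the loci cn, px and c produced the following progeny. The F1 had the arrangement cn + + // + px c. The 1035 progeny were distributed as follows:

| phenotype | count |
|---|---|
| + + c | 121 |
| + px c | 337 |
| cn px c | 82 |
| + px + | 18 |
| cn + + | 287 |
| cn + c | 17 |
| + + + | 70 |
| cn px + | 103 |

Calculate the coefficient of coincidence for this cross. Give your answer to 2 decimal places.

The two rarest classes, cn + c and + px +, are the double crossovers. Comparing them with the parentals, only the c allele has switched, so c is the middle locus and the order is px – c – cn.
px–c: (224 + 35)/1035 = 0.2502; c–cn: (152 + 35)/1035 = 0.1807.
Expected DCO frequency = 0.2502 × 0.1807 ≈ 0.04521; observed = 35/1035 ≈ 0.03382.
Coefficient of coincidence = 0.03382/0.04521 ≈ 0.75.

0.75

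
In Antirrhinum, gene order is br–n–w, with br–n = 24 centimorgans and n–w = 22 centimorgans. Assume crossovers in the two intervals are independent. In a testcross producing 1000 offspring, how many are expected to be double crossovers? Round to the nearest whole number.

53

Map distances give recombination frequencies of 0.240 and 0.220 for the two intervals.
With no interference, expected double-crossover frequency = 0.240 × 0.220 = 0.05280.
Expected number = 0.05280 × 1000 = 52.80 ≈ 53.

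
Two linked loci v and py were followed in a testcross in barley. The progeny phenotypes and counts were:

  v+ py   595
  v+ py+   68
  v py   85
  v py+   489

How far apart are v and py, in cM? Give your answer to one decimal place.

12.4 cM

The two most frequent classes, v+ py (595) and v py+ (489), are the parental types, so the F1 was v+ py / v py+.
The recombinant classes are v+ py+ and v py: 68 + 85 = 153.
Recombination frequency = 153/1237 = 0.1237 ≈ 12.4%, i.e. 12.4 cM.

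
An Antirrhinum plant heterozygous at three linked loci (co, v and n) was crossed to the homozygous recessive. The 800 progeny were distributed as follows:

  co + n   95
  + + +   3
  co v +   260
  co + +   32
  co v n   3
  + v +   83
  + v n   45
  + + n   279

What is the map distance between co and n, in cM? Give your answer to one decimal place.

23.0 cM

The two most frequent reciprocal classes, co v + and + + n, are the parental types, so the F1 was co v + / + + n.
The two rarest classes, co v n and + + +, are the double crossovers. Comparing them with the parentals, only the n allele has switched, so n is the middle locus and the order is co – n – v.
Crossovers in the co–n interval produce the single-crossover classes + v + and co + n (83 + 95 = 178) plus the double crossovers (6).
RF(co–n) = (178 + 6) / 800 = 184/800 = 0.2300 → 23.0 cM.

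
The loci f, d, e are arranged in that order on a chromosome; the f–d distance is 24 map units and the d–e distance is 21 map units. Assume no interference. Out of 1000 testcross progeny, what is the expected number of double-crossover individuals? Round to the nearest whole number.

50

Map distances give recombination frequencies of 0.240 and 0.210 for the two intervals.
With no interference, expected double-crossover frequency = 0.240 × 0.210 = 0.05040.
Expected number = 0.05040 × 1000 = 50.40 ≈ 50.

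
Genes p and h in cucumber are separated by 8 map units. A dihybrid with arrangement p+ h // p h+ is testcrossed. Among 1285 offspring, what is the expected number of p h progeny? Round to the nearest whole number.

51

A map distance of 8 map units corresponds to a recombination frequency of 0.080.
The F1 is p+ h / p h+, so p h is a recombinant gamete class with expected frequency r/2 = 0.080/2 = 0.0400.
Expected number = 0.0400 × 1285 = 51.40 ≈ 51.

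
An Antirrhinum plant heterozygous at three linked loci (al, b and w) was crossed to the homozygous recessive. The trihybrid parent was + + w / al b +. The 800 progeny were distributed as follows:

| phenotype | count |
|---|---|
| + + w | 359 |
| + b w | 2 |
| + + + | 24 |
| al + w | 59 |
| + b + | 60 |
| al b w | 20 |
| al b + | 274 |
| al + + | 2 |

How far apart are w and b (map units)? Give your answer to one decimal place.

6.0 map units

The two rarest classes, + b w and al + +, are the double crossovers. Comparing them with the parentals, only the b allele has switched, so b is the middle locus and the order is al – b – w.
Crossovers in the b–w interval produce the single-crossover classes + + + and al b w (24 + 20 = 44) plus the double crossovers (4).
RF(b–w) = (44 + 4) / 800 = 48/800 = 0.0600 → 6.0 map units.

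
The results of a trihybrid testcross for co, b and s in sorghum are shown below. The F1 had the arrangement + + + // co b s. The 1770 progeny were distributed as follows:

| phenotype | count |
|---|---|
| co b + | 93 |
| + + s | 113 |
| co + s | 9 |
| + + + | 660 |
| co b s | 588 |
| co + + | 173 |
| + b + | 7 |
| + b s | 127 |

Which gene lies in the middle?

b

The two rarest classes, + b + and co + s, are the double crossovers. Comparing them with the parentals, only the b allele has switched, so b is the middle locus and the order is s – b – co.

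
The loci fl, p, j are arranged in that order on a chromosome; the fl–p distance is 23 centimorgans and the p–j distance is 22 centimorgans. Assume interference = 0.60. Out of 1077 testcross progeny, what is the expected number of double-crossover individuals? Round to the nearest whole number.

Map distances give recombination frequencies of 0.230 and 0.220 for the two intervals.
With interference 0.60 (so coincidence = 0.40), expected double-crossover frequency = 0.230 × 0.220 × 0.40 = 0.02024.
Expected number = 0.02024 × 1077 = 21.80 ≈ 22.

22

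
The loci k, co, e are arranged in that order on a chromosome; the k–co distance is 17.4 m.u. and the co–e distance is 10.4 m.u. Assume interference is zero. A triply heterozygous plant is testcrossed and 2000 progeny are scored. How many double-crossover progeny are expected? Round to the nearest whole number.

36

Map distances give recombination frequencies of 0.174 and 0.104 for the two intervals.
With no interference, expected double-crossover frequency = 0.174 × 0.104 = 0.01810.
Expected number = 0.01810 × 2000 = 36.19 ≈ 36.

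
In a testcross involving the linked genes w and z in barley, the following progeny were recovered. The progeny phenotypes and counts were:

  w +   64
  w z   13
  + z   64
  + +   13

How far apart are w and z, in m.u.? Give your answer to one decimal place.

16.9 m.u.

The two most frequent classes, + z (64) and w + (64), are the parental types, so the F1 was + z / w +.
The recombinant classes are + + and w z: 13 + 13 = 26.
Recombination frequency = 26/154 = 0.1688 ≈ 16.9%, i.e. 16.9 m.u.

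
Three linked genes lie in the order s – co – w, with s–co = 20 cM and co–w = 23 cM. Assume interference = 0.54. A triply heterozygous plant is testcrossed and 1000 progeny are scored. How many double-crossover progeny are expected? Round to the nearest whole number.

21

Map distances give recombination frequencies of 0.200 and 0.230 for the two intervals.
With interference 0.54 (so coincidence = 0.46), expected double-crossover frequency = 0.200 × 0.230 × 0.46 = 0.02116.
Expected number = 0.02116 × 1000 = 21.16 ≈ 21.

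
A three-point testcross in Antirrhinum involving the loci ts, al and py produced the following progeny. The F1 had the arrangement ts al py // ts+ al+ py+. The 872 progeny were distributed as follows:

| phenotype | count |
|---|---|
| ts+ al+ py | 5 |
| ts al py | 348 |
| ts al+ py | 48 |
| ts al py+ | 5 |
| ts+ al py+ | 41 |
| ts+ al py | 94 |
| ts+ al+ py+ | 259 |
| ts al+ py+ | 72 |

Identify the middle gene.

The two rarest classes, ts al py+ and ts+ al+ py, are the double crossovers. Comparing them with the parentals, only the py allele has switched, so py is the middle locus and the order is ts – py – al.

py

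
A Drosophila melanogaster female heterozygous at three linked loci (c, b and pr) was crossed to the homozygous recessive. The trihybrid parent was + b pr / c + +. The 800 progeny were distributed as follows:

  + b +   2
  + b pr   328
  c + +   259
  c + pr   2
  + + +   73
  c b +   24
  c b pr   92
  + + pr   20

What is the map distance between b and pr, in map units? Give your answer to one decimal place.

The two rarest classes, + b + and c + pr, are the double crossovers. Comparing them with the parentals, only the pr allele has switched, so pr is the middle locus and the order is b – pr – c.
Crossovers in the b–pr interval produce the single-crossover classes + + pr and c b + (20 + 24 = 44) plus the double crossovers (4).
RF(b–pr) = (44 + 4) / 800 = 48/800 = 0.0600 → 6.0 map units.

6.0 map units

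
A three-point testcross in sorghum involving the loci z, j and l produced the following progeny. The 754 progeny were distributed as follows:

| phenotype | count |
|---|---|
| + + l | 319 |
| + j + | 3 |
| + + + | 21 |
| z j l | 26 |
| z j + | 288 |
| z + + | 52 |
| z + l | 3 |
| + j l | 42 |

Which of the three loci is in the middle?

The two most frequent reciprocal classes, z j + and + + l, are the parental types, so the F1 was z j + / + + l.
The two rarest classes, + j + and z + l, are the double crossovers. Comparing them with the parentals, only the z allele has switched, so z is the middle locus and the order is l – z – j.

z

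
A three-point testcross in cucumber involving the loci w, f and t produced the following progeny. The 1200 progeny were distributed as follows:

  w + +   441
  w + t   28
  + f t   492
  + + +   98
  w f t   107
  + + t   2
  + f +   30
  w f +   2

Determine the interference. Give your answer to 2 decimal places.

0.63

The two most frequent reciprocal classes, w + + and + f t, are the parental types, so the F1 was w + + / + f t.
The two rarest classes, w f + and + + t, are the double crossovers. Comparing them with the parentals, only the f allele has switched, so f is the middle locus and the order is t – f – w.
t–f: (58 + 4)/1200 = 0.0517; f–w: (205 + 4)/1200 = 0.1742.
Expected DCO frequency = 0.0517 × 0.1742 ≈ 0.00901; observed = 4/1200 ≈ 0.00333.
Coefficient of coincidence = 0.00333/0.00901 ≈ 0.37; interference = 1 − 0.37 = 0.63.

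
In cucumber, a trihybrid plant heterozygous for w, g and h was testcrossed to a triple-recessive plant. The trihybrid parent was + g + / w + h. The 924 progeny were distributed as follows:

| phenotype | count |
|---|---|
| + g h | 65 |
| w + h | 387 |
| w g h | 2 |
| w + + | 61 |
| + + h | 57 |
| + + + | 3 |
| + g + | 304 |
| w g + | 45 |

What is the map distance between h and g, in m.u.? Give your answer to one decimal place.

14.2 m.u.

The two rarest classes, + + + and w g h, are the double crossovers. Comparing them with the parentals, only the g allele has switched, so g is the middle locus and the order is w – g – h.
Crossovers in the g–h interval produce the single-crossover classes + g h and w + + (65 + 61 = 126) plus the double crossovers (5).
RF(g–h) = (126 + 5) / 924 = 131/924 = 0.1418 → 14.2 m.u.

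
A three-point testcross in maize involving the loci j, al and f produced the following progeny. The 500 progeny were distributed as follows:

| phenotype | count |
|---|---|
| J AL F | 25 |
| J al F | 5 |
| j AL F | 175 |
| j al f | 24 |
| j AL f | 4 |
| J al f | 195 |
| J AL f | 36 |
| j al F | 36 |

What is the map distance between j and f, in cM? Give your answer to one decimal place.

11.6 cM

The two most frequent reciprocal classes, J al f and j AL F, are the parental types, so the F1 was J al f / j AL F.
The two rarest classes, J al F and j AL f, are the double crossovers. Comparing them with the parentals, only the f allele has switched, so f is the middle locus and the order is j – f – al.
Crossovers in the j–f interval produce the single-crossover classes j al f and J AL F (24 + 25 = 49) plus the double crossovers (9).
RF(j–f) = (49 + 9) / 500 = 58/500 = 0.1160 → 11.6 cM.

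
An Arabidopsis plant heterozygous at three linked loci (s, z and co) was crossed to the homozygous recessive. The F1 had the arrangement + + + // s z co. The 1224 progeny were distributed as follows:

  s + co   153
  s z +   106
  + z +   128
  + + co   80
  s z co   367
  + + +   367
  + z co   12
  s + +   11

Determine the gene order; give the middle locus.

s

The two rarest classes, s + + and + z co, are the double crossovers. Comparing them with the parentals, only the s allele has switched, so s is the middle locus and the order is co – s – z.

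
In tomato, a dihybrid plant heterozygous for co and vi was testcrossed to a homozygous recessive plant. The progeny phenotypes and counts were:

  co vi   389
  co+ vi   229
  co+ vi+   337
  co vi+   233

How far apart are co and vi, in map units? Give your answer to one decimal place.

38.9 map units

The two most frequent classes, co+ vi+ (337) and co vi (389), are the parental types, so the F1 was co+ vi+ / co vi.
The recombinant classes are co+ vi and co vi+: 229 + 233 = 462.
Recombination frequency = 462/1188 = 0.3889 ≈ 38.9%, i.e. 38.9 map units.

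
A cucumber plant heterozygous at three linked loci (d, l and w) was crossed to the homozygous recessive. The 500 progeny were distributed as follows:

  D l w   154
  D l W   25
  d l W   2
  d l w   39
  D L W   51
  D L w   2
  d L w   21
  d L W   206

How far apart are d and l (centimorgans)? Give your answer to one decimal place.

The two most frequent reciprocal classes, D l w and d L W, are the parental types, so the F1 was D l w / d L W.
The two rarest classes, D L w and d l W, are the double crossovers. Comparing them with the parentals, only the l allele has switched, so l is the middle locus and the order is w – l – d.
Crossovers in the l–d interval produce the single-crossover classes d l w and D L W (39 + 51 = 90) plus the double crossovers (4).
RF(l–d) = (90 + 4) / 500 = 94/500 = 0.1880 → 18.8 centimorgans.

18.8 centimorgans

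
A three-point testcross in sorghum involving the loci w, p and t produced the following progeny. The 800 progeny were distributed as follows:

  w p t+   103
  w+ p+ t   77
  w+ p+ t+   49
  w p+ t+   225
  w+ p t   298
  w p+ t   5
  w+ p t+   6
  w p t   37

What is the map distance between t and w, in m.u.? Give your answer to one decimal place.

The two most frequent reciprocal classes, w+ p t and w p+ t+, are the parental types, so the F1 was w+ p t / w p+ t+.
The two rarest classes, w+ p t+ and w p+ t, are the double crossovers. Comparing them with the parentals, only the t allele has switched, so t is the middle locus and the order is w – t – p.
Crossovers in the w–t interval produce the single-crossover classes w p t and w+ p+ t+ (37 + 49 = 86) plus the double crossovers (11).
RF(w–t) = (86 + 11) / 800 = 97/800 = 0.1212 → 12.1 m.u.

12.1 m.u.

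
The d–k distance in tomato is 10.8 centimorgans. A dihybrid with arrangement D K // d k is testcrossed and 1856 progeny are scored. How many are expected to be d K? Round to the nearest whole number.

100

A map distance of 10.8 centimorgans corresponds to a recombination frequency of 0.108.
The F1 is D K / d k, so d K is a recombinant gamete class with expected frequency r/2 = 0.108/2 = 0.0540.
Expected number = 0.0540 × 1856 = 100.22 ≈ 100.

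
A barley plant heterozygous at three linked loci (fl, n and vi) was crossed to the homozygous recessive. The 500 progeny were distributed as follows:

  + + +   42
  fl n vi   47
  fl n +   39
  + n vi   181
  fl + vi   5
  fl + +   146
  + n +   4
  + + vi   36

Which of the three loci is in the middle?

vi

The two most frequent reciprocal classes, + n vi and fl + +, are the parental types, so the F1 was + n vi / fl + +.
The two rarest classes, + n + and fl + vi, are the double crossovers. Comparing them with the parentals, only the vi allele has switched, so vi is the middle locus and the order is n – vi – fl.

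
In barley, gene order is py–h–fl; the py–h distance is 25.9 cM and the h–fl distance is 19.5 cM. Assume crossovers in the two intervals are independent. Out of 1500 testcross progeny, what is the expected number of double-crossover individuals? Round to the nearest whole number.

76

Map distances give recombination frequencies of 0.259 and 0.195 for the two intervals.
With no interference, expected double-crossover frequency = 0.259 × 0.195 = 0.05051.
Expected number = 0.05051 × 1500 = 75.76 ≈ 76.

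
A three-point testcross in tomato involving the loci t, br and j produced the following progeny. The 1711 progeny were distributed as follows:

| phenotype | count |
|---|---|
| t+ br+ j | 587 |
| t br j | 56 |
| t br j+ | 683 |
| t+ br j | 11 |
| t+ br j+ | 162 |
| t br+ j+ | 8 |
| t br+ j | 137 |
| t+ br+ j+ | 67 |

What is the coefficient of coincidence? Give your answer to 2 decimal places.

0.72

The two most frequent reciprocal classes, t+ br+ j and t br j+, are the parental types, so the F1 was t+ br+ j / t br j+.
The two rarest classes, t+ br j and t br+ j+, are the double crossovers. Comparing them with the parentals, only the br allele has switched, so br is the middle locus and the order is t – br – j.
t–br: (299 + 19)/1711 = 0.1859; br–j: (123 + 19)/1711 = 0.0830.
Expected DCO frequency = 0.1859 × 0.0830 ≈ 0.01543; observed = 19/1711 ≈ 0.01110.
Coefficient of coincidence = 0.01110/0.01543 ≈ 0.72.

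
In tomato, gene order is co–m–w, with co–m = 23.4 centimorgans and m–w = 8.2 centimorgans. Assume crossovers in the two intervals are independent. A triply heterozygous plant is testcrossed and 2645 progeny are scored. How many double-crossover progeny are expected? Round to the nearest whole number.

51

Map distances give recombination frequencies of 0.234 and 0.082 for the two intervals.
With no interference, expected double-crossover frequency = 0.234 × 0.082 = 0.01919.
Expected number = 0.01919 × 2645 = 50.75 ≈ 51.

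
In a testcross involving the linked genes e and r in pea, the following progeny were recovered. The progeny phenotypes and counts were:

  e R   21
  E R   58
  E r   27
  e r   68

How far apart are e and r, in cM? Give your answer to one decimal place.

27.6 cM

The two most frequent classes, E R (58) and e r (68), are the parental types, so the F1 was E R / e r.
The recombinant classes are E r and e R: 27 + 21 = 48.
Recombination frequency = 48/174 = 0.2759 ≈ 27.6%, i.e. 27.6 cM.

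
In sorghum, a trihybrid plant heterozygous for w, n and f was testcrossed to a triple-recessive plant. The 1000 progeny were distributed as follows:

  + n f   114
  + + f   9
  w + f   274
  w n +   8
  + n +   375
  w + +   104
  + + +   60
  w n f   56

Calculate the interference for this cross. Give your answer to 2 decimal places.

The two most frequent reciprocal classes, + n + and w + f, are the parental types, so the F1 was + n + / w + f.
The two rarest classes, w n + and + + f, are the double crossovers. Comparing them with the parentals, only the w allele has switched, so w is the middle locus and the order is n – w – f.
n–w: (116 + 17)/1000 = 0.1330; w–f: (218 + 17)/1000 = 0.2350.
Expected DCO frequency = 0.1330 × 0.2350 ≈ 0.03125; observed = 17/1000 ≈ 0.01700.
Coefficient of coincidence = 0.01700/0.03125 ≈ 0.54; interference = 1 − 0.54 = 0.46.

0.46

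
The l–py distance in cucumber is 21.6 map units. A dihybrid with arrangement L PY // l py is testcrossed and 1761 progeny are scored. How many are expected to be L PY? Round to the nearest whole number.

690

A map distance of 21.6 map units corresponds to a recombination frequency of 0.216.
The F1 is L PY / l py, so L PY is a parental gamete class with expected frequency (1 − r)/2 = 0.784/2 = 0.3920.
Expected number = 0.3920 × 1761 = 690.31 ≈ 690.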